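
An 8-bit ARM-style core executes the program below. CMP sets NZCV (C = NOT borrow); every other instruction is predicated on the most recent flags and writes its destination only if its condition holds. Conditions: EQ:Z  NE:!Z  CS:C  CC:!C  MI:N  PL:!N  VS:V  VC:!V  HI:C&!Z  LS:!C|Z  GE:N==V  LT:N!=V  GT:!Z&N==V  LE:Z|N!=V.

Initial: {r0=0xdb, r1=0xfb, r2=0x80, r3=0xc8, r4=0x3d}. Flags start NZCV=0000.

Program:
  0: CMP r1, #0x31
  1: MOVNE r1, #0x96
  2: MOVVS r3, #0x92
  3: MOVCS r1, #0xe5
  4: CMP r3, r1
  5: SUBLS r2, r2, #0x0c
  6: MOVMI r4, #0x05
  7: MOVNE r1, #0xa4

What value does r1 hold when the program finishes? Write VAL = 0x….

VAL = 0xa4

0: ✓ CMP  NZCV=1010
1: ✓ MOVNE  r1←0x96
2: · MOVVS
3: ✓ MOVCS  r1←0xe5
4: ✓ CMP  NZCV=1000
5: ✓ SUBLS  r2←0x74
6: ✓ MOVMI  r4←0x05
7: ✓ MOVNE  r1←0xa4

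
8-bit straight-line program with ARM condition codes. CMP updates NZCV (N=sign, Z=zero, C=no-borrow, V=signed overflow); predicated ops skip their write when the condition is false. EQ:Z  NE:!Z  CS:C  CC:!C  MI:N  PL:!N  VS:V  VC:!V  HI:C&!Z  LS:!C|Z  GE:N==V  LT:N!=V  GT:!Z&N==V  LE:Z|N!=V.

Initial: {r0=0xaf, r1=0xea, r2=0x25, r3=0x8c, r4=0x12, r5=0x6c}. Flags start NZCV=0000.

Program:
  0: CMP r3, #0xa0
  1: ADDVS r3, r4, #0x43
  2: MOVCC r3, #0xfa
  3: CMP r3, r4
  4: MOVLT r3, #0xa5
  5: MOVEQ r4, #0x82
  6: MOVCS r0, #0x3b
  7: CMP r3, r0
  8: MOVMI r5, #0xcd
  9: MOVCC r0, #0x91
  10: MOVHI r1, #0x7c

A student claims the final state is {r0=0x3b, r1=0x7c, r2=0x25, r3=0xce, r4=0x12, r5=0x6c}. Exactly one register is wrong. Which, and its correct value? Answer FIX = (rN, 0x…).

0: ✓ CMP  NZCV=1000
1: · ADDVS
2: ✓ MOVCC  r3←0xfa
3: ✓ CMP  NZCV=1010
4: ✓ MOVLT  r3←0xa5
5: · MOVEQ
6: ✓ MOVCS  r0←0x3b
7: ✓ CMP  NZCV=0011
8: · MOVMI
9: · MOVCC
10: ✓ MOVHI  r1←0x7c

FIX = (r3, 0xa5)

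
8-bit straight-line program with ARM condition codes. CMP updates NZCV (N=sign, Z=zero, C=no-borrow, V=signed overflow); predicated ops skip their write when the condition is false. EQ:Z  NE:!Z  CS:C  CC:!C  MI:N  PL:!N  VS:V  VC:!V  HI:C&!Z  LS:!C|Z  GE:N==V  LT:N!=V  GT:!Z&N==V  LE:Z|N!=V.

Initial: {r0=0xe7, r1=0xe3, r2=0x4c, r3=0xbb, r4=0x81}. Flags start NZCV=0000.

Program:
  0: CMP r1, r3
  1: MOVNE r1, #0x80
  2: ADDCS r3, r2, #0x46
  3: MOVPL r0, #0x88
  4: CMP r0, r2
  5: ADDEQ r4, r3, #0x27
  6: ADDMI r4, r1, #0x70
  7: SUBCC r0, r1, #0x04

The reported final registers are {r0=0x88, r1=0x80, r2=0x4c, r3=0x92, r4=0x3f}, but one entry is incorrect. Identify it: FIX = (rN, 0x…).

FIX = (r4, 0x81)

0: ✓ CMP  NZCV=0010
1: ✓ MOVNE  r1←0x80
2: ✓ ADDCS  r3←0x92
3: ✓ MOVPL  r0←0x88
4: ✓ CMP  NZCV=0011
5: · ADDEQ
6: · ADDMI
7: · SUBCC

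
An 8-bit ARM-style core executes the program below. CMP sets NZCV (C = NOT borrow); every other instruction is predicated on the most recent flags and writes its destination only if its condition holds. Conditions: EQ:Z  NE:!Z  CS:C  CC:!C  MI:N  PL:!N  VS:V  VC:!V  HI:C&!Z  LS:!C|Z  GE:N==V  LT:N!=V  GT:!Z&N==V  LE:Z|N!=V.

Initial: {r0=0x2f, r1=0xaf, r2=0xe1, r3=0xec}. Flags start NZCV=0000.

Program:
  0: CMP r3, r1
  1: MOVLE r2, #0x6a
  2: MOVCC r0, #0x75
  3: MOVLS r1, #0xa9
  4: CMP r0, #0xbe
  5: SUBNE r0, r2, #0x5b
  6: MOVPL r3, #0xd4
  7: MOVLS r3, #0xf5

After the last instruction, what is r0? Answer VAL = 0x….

0: ✓ CMP  NZCV=0010
1: · MOVLE
2: · MOVCC
3: · MOVLS
4: ✓ CMP  NZCV=0000
5: ✓ SUBNE  r0←0x86
6: ✓ MOVPL  r3←0xd4
7: ✓ MOVLS  r3←0xf5

VAL = 0x86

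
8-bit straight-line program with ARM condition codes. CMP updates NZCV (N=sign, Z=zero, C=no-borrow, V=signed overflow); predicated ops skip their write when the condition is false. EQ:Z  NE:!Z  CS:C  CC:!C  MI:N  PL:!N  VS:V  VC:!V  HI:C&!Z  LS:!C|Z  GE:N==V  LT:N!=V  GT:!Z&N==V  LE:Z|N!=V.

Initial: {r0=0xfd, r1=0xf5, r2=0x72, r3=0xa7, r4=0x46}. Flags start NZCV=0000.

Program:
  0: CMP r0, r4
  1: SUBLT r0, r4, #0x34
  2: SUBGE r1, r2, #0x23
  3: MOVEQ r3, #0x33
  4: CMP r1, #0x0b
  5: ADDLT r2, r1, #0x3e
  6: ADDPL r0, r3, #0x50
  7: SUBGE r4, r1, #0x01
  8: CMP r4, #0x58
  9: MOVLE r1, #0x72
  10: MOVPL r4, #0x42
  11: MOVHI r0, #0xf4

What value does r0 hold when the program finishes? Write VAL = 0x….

[0] flags=1010 → (cmp)
[1] flags=1010 LT?T → r0=0x12
[2] flags=1010 GE?F → skip
[3] flags=1010 EQ?F → skip
[4] flags=1010 → (cmp)
[5] flags=1010 LT?T → r2=0x33
[6] flags=1010 PL?F → skip
[7] flags=1010 GE?F → skip
[8] flags=1000 → (cmp)
[9] flags=1000 LE?T → r1=0x72
[10] flags=1000 PL?F → skip
[11] flags=1000 HI?F → skip

VAL = 0x12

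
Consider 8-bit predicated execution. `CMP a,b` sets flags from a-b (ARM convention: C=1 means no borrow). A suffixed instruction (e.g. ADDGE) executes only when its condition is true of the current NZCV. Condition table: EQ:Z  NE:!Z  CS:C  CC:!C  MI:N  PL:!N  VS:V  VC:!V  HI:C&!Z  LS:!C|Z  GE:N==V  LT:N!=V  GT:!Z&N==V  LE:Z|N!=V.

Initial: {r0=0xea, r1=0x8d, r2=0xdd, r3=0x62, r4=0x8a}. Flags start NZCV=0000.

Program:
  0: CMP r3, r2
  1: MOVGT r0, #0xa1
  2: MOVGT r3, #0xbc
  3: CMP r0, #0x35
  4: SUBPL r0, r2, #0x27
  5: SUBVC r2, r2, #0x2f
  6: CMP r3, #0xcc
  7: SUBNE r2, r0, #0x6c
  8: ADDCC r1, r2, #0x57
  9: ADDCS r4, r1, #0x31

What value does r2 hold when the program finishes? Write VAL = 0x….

VAL = 0x4a

[0] flags=1001 → (cmp)
[1] flags=1001 GT?T → r0=0xa1
[2] flags=1001 GT?T → r3=0xbc
[3] flags=0011 → (cmp)
[4] flags=0011 PL?T → r0=0xb6
[5] flags=0011 VC?F → skip
[6] flags=1000 → (cmp)
[7] flags=1000 NE?T → r2=0x4a
[8] flags=1000 CC?T → r1=0xa1
[9] flags=1000 CS?F → skip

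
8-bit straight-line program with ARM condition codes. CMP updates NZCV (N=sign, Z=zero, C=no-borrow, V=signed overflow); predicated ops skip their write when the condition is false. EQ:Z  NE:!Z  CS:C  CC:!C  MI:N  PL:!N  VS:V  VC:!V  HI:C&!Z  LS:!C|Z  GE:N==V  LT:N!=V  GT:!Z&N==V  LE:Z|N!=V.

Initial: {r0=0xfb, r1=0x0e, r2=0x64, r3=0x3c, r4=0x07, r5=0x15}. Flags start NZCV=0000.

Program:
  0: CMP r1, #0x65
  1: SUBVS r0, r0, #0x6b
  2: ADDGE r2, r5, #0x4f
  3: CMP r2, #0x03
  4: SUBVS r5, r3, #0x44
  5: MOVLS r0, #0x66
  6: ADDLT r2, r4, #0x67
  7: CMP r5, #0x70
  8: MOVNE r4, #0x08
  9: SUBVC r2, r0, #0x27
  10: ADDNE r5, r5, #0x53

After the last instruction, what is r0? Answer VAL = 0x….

VAL = 0xfb

0: ✓ CMP  NZCV=1000
1: · SUBVS
2: · ADDGE
3: ✓ CMP  NZCV=0010
4: · SUBVS
5: · MOVLS
6: · ADDLT
7: ✓ CMP  NZCV=1000
8: ✓ MOVNE  r4←0x08
9: ✓ SUBVC  r2←0xd4
10: ✓ ADDNE  r5←0x68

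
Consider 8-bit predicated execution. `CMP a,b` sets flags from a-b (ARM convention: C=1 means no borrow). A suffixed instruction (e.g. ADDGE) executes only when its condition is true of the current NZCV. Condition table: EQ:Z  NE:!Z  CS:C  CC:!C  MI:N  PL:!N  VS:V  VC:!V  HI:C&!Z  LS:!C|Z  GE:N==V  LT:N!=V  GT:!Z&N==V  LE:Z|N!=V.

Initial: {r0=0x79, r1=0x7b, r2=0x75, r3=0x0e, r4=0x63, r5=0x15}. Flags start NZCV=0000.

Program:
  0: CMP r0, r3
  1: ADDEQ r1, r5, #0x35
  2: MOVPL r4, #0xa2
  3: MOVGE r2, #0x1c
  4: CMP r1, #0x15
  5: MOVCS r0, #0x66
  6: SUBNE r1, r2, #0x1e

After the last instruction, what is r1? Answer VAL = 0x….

VAL = 0xfe

0: ✓ CMP  NZCV=0010
1: · ADDEQ
2: ✓ MOVPL  r4←0xa2
3: ✓ MOVGE  r2←0x1c
4: ✓ CMP  NZCV=0010
5: ✓ MOVCS  r0←0x66
6: ✓ SUBNE  r1←0xfe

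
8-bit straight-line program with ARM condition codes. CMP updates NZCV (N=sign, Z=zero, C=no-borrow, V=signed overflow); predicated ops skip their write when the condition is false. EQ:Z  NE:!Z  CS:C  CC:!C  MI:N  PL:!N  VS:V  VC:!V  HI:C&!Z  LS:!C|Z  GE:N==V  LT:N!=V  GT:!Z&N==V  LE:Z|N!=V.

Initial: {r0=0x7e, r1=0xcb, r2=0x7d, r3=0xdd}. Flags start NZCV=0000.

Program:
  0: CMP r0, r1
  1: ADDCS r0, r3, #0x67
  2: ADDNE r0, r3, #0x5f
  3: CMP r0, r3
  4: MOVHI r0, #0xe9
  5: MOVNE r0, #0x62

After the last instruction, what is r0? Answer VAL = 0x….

VAL = 0x62

[0] flags=1001 → (cmp)
[1] flags=1001 CS?F → skip
[2] flags=1001 NE?T → r0=0x3c
[3] flags=0000 → (cmp)
[4] flags=0000 HI?F → skip
[5] flags=0000 NE?T → r0=0x62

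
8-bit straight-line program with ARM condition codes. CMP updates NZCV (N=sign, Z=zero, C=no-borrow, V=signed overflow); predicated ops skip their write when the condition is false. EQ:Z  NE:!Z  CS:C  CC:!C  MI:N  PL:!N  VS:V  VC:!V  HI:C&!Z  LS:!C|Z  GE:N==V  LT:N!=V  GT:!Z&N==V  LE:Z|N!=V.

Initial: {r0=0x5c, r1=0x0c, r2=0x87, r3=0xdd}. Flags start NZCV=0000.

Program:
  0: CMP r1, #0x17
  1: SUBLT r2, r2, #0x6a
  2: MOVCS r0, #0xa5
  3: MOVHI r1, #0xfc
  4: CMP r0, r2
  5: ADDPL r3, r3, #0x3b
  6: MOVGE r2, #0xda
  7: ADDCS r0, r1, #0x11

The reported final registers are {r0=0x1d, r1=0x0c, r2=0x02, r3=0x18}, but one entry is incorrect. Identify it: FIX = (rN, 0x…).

FIX = (r2, 0xda)

[0] flags=1000 → (cmp)
[1] flags=1000 LT?T → r2=0x1d
[2] flags=1000 CS?F → skip
[3] flags=1000 HI?F → skip
[4] flags=0010 → (cmp)
[5] flags=0010 PL?T → r3=0x18
[6] flags=0010 GE?T → r2=0xda
[7] flags=0010 CS?T → r0=0x1d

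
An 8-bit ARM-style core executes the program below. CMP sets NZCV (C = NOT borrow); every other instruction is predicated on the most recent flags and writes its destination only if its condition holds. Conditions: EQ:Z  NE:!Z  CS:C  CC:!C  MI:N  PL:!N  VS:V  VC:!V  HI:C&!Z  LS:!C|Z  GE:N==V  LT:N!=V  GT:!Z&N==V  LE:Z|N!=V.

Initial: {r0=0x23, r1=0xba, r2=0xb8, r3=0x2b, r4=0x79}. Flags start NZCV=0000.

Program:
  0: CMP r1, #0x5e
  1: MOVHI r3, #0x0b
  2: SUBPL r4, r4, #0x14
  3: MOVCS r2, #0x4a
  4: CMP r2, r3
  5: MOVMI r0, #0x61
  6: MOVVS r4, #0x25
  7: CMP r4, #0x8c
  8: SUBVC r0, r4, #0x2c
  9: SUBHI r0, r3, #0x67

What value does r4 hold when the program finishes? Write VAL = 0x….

VAL = 0x65

[0] flags=0011 → (cmp)
[1] flags=0011 HI?T → r3=0x0b
[2] flags=0011 PL?T → r4=0x65
[3] flags=0011 CS?T → r2=0x4a
[4] flags=0010 → (cmp)
[5] flags=0010 MI?F → skip
[6] flags=0010 VS?F → skip
[7] flags=1001 → (cmp)
[8] flags=1001 VC?F → skip
[9] flags=1001 HI?F → skip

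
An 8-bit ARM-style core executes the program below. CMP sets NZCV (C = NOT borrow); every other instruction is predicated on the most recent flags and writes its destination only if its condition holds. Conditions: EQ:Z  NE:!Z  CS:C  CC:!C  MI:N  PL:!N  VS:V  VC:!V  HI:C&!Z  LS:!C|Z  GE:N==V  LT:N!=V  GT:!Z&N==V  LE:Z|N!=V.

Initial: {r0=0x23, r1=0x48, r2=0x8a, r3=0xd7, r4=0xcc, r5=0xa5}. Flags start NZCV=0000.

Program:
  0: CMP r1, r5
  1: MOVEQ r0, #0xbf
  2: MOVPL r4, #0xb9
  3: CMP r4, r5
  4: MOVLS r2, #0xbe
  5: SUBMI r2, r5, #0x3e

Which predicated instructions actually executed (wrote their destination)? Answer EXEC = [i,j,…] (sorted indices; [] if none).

0: ✓ CMP  NZCV=1001
1: · MOVEQ
2: · MOVPL
3: ✓ CMP  NZCV=0010
4: · MOVLS
5: · SUBMI

EXEC = []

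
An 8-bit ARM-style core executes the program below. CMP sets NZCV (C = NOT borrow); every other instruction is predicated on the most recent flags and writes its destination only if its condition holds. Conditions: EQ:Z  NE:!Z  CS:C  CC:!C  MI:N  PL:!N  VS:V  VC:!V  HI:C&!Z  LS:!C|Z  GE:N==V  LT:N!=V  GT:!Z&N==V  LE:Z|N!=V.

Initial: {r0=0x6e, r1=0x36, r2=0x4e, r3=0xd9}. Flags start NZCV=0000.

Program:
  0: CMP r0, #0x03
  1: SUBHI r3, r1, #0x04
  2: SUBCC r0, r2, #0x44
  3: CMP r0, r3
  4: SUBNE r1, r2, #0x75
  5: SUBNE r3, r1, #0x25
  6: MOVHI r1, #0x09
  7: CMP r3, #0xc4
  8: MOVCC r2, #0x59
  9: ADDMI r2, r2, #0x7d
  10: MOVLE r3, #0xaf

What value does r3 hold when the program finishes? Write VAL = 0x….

0: ✓ CMP  NZCV=0010
1: ✓ SUBHI  r3←0x32
2: · SUBCC
3: ✓ CMP  NZCV=0010
4: ✓ SUBNE  r1←0xd9
5: ✓ SUBNE  r3←0xb4
6: ✓ MOVHI  r1←0x09
7: ✓ CMP  NZCV=1000
8: ✓ MOVCC  r2←0x59
9: ✓ ADDMI  r2←0xd6
10: ✓ MOVLE  r3←0xaf

VAL = 0xaf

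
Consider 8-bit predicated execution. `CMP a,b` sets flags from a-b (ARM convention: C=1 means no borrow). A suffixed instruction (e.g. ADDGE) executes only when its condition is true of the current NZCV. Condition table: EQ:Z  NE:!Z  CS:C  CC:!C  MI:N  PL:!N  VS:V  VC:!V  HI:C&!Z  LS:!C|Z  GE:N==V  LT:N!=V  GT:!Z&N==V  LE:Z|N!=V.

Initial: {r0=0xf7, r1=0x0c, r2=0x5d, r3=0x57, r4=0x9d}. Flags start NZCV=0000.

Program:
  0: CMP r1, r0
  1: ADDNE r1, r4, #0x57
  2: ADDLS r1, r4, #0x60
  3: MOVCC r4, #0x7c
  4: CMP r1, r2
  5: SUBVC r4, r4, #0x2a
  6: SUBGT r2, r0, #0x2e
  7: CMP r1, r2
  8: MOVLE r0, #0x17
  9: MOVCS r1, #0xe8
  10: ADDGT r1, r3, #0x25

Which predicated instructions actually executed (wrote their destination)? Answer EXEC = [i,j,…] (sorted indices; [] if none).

[0] flags=0000 → (cmp)
[1] flags=0000 NE?T → r1=0xf4
[2] flags=0000 LS?T → r1=0xfd
[3] flags=0000 CC?T → r4=0x7c
[4] flags=1010 → (cmp)
[5] flags=1010 VC?T → r4=0x52
[6] flags=1010 GT?F → skip
[7] flags=1010 → (cmp)
[8] flags=1010 LE?T → r0=0x17
[9] flags=1010 CS?T → r1=0xe8
[10] flags=1010 GT?F → skip

EXEC = [1,2,3,5,8,9]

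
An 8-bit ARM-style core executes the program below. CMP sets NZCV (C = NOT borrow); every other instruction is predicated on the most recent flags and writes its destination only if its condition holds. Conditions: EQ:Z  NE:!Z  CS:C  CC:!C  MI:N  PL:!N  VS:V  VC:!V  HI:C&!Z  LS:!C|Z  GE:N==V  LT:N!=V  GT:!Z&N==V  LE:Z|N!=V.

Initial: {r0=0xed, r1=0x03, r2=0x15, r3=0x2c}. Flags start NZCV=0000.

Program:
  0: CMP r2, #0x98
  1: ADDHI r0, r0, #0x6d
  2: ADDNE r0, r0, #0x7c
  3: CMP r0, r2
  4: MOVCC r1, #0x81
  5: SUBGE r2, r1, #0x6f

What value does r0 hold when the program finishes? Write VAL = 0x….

[0] flags=0000 → (cmp)
[1] flags=0000 HI?F → skip
[2] flags=0000 NE?T → r0=0x69
[3] flags=0010 → (cmp)
[4] flags=0010 CC?F → skip
[5] flags=0010 GE?T → r2=0x94

VAL = 0x69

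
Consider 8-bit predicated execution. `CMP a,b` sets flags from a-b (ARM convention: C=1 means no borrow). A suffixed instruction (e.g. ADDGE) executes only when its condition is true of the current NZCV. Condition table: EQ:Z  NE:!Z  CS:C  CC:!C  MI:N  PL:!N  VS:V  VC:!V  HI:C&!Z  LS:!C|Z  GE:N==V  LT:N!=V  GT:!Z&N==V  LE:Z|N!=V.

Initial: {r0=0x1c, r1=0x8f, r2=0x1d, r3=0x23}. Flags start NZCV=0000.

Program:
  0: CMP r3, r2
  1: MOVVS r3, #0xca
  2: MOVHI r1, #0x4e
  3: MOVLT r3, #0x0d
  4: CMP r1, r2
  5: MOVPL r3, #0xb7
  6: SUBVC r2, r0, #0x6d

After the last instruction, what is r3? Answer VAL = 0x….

0: ✓ CMP  NZCV=0010
1: · MOVVS
2: ✓ MOVHI  r1←0x4e
3: · MOVLT
4: ✓ CMP  NZCV=0010
5: ✓ MOVPL  r3←0xb7
6: ✓ SUBVC  r2←0xaf

VAL = 0xb7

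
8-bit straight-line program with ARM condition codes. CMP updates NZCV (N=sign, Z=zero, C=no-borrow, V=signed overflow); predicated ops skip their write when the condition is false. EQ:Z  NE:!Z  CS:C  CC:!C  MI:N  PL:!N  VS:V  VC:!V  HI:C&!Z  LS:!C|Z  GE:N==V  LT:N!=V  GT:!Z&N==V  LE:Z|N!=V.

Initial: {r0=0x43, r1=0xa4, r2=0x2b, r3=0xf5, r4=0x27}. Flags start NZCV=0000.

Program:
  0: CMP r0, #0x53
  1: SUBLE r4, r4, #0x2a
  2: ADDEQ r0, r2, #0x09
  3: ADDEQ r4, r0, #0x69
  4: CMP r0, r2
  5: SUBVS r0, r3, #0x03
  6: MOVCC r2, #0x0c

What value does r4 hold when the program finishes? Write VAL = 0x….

0: ✓ CMP  NZCV=1000
1: ✓ SUBLE  r4←0xfd
2: · ADDEQ
3: · ADDEQ
4: ✓ CMP  NZCV=0010
5: · SUBVS
6: · MOVCC

VAL = 0xfd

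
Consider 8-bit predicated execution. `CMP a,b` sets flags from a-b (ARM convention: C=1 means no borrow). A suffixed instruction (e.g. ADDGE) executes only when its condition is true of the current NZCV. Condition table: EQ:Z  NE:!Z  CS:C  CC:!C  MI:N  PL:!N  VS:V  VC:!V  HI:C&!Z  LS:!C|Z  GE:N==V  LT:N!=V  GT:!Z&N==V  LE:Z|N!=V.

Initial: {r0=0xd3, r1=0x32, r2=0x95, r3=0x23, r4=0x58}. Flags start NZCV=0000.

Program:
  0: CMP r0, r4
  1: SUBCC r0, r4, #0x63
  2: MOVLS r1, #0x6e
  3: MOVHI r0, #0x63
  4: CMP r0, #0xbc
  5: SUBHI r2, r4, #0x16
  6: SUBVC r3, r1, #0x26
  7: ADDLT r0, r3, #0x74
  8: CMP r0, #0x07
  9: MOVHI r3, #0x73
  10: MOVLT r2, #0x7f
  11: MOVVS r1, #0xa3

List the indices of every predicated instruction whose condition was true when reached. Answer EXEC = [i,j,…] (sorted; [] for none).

EXEC = [3,9]

0: ✓ CMP  NZCV=0011
1: · SUBCC
2: · MOVLS
3: ✓ MOVHI  r0←0x63
4: ✓ CMP  NZCV=1001
5: · SUBHI
6: · SUBVC
7: · ADDLT
8: ✓ CMP  NZCV=0010
9: ✓ MOVHI  r3←0x73
10: · MOVLT
11: · MOVVS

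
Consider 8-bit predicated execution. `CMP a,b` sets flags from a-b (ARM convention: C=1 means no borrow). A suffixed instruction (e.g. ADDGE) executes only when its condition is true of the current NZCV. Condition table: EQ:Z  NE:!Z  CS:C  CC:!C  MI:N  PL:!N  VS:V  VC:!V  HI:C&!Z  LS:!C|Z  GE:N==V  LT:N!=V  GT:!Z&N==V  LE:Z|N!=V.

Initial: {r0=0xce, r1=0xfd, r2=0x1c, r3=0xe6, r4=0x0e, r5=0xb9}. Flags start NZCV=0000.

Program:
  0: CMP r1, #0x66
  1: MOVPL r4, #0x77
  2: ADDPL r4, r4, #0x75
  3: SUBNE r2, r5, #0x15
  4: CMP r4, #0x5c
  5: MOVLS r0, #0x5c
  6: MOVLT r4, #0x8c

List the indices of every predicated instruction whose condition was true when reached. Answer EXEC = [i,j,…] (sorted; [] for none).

EXEC = [3,5,6]

[0] flags=1010 → (cmp)
[1] flags=1010 PL?F → skip
[2] flags=1010 PL?F → skip
[3] flags=1010 NE?T → r2=0xa4
[4] flags=1000 → (cmp)
[5] flags=1000 LS?T → r0=0x5c
[6] flags=1000 LT?T → r4=0x8c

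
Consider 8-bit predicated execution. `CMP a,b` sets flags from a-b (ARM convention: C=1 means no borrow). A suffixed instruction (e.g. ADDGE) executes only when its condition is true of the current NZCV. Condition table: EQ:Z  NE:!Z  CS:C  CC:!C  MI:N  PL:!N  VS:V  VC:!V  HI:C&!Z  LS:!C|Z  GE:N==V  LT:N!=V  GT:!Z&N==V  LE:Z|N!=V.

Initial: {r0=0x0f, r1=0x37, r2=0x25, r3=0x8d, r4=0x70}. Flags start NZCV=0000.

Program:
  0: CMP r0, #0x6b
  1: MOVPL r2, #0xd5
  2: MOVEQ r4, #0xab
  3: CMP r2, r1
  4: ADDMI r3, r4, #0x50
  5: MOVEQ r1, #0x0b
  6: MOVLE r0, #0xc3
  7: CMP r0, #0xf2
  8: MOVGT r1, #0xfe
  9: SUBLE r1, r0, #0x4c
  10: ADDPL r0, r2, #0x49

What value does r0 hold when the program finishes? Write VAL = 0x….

VAL = 0xc3

[0] flags=1000 → (cmp)
[1] flags=1000 PL?F → skip
[2] flags=1000 EQ?F → skip
[3] flags=1000 → (cmp)
[4] flags=1000 MI?T → r3=0xc0
[5] flags=1000 EQ?F → skip
[6] flags=1000 LE?T → r0=0xc3
[7] flags=1000 → (cmp)
[8] flags=1000 GT?F → skip
[9] flags=1000 LE?T → r1=0x77
[10] flags=1000 PL?F → skip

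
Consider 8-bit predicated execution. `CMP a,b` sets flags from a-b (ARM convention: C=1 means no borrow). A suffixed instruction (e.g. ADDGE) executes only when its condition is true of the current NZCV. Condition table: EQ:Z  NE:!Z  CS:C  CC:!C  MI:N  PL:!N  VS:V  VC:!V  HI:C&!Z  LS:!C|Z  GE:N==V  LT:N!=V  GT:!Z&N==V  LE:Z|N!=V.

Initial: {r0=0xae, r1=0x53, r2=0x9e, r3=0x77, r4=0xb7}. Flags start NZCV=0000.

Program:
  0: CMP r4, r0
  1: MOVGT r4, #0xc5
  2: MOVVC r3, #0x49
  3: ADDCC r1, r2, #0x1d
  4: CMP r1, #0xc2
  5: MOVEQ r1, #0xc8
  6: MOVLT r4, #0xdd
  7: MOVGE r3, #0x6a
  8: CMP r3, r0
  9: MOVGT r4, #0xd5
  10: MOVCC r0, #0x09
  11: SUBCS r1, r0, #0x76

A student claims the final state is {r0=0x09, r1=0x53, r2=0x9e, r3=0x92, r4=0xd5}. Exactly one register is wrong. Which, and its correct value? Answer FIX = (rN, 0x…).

0: ✓ CMP  NZCV=0010
1: ✓ MOVGT  r4←0xc5
2: ✓ MOVVC  r3←0x49
3: · ADDCC
4: ✓ CMP  NZCV=1001
5: · MOVEQ
6: · MOVLT
7: ✓ MOVGE  r3←0x6a
8: ✓ CMP  NZCV=1001
9: ✓ MOVGT  r4←0xd5
10: ✓ MOVCC  r0←0x09
11: · SUBCS

FIX = (r3, 0x6a)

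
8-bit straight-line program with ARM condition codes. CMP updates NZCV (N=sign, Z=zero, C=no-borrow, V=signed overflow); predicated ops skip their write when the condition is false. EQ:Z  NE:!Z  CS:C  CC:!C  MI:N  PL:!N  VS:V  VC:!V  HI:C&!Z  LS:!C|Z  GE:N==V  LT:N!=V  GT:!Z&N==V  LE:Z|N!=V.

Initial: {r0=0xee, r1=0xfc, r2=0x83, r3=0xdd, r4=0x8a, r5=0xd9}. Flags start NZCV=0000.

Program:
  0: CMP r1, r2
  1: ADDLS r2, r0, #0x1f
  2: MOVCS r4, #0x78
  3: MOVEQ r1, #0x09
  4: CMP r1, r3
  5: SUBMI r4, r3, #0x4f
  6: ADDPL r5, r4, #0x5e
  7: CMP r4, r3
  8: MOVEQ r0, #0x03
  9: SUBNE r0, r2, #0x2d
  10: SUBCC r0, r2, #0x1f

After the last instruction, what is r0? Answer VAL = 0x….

VAL = 0x64

0: ✓ CMP  NZCV=0010
1: · ADDLS
2: ✓ MOVCS  r4←0x78
3: · MOVEQ
4: ✓ CMP  NZCV=0010
5: · SUBMI
6: ✓ ADDPL  r5←0xd6
7: ✓ CMP  NZCV=1001
8: · MOVEQ
9: ✓ SUBNE  r0←0x56
10: ✓ SUBCC  r0←0x64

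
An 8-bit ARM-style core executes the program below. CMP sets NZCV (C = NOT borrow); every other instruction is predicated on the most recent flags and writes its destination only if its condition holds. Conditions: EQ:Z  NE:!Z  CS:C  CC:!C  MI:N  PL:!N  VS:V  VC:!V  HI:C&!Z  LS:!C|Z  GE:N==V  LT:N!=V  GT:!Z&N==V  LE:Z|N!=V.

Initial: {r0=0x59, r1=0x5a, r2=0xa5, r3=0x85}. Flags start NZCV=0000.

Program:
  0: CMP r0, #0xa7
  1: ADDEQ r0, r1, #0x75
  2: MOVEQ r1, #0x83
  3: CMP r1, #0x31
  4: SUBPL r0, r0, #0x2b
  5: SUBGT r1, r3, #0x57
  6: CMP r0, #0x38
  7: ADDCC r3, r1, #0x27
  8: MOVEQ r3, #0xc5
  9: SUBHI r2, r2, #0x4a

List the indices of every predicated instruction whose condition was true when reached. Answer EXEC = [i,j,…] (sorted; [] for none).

[0] flags=1001 → (cmp)
[1] flags=1001 EQ?F → skip
[2] flags=1001 EQ?F → skip
[3] flags=0010 → (cmp)
[4] flags=0010 PL?T → r0=0x2e
[5] flags=0010 GT?T → r1=0x2e
[6] flags=1000 → (cmp)
[7] flags=1000 CC?T → r3=0x55
[8] flags=1000 EQ?F → skip
[9] flags=1000 HI?F → skip

EXEC = [4,5,7]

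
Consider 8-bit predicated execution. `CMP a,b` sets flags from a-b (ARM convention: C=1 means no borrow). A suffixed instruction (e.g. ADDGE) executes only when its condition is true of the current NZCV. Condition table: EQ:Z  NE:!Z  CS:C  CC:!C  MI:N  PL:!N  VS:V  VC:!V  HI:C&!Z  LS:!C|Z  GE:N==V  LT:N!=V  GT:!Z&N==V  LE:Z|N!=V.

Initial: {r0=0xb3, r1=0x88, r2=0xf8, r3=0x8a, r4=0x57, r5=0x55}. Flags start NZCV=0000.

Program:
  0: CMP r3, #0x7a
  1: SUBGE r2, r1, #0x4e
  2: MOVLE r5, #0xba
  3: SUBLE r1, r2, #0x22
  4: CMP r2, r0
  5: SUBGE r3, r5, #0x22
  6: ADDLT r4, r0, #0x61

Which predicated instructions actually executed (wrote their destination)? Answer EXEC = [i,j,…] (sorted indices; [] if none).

EXEC = [2,3,5]

[0] flags=0011 → (cmp)
[1] flags=0011 GE?F → skip
[2] flags=0011 LE?T → r5=0xba
[3] flags=0011 LE?T → r1=0xd6
[4] flags=0010 → (cmp)
[5] flags=0010 GE?T → r3=0x98
[6] flags=0010 LT?F → skip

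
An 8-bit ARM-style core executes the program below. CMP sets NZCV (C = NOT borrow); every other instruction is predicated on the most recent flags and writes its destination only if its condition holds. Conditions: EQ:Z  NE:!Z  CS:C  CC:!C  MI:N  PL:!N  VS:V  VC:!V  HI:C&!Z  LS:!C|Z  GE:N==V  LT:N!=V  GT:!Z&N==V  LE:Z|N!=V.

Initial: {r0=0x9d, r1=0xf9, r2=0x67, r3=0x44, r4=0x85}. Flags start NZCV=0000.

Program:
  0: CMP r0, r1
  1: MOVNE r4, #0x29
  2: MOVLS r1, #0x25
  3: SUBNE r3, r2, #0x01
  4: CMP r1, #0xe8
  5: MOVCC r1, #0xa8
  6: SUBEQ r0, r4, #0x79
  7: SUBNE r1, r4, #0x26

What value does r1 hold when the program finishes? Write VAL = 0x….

[0] flags=1000 → (cmp)
[1] flags=1000 NE?T → r4=0x29
[2] flags=1000 LS?T → r1=0x25
[3] flags=1000 NE?T → r3=0x66
[4] flags=0000 → (cmp)
[5] flags=0000 CC?T → r1=0xa8
[6] flags=0000 EQ?F → skip
[7] flags=0000 NE?T → r1=0x03

VAL = 0x03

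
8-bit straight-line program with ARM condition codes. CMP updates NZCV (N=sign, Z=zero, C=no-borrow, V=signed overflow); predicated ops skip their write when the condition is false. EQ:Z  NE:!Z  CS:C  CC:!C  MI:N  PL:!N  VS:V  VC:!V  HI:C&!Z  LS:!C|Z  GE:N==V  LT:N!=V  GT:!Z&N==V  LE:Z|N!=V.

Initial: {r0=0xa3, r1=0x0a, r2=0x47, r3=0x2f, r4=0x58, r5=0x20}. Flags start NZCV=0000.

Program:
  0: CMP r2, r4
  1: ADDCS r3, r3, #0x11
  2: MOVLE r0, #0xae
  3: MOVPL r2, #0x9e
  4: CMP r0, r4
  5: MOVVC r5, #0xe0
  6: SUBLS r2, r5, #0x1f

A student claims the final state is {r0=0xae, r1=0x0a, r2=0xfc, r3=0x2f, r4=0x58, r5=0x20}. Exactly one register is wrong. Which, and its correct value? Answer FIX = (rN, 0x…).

FIX = (r2, 0x47)

0: ✓ CMP  NZCV=1000
1: · ADDCS
2: ✓ MOVLE  r0←0xae
3: · MOVPL
4: ✓ CMP  NZCV=0011
5: · MOVVC
6: · SUBLS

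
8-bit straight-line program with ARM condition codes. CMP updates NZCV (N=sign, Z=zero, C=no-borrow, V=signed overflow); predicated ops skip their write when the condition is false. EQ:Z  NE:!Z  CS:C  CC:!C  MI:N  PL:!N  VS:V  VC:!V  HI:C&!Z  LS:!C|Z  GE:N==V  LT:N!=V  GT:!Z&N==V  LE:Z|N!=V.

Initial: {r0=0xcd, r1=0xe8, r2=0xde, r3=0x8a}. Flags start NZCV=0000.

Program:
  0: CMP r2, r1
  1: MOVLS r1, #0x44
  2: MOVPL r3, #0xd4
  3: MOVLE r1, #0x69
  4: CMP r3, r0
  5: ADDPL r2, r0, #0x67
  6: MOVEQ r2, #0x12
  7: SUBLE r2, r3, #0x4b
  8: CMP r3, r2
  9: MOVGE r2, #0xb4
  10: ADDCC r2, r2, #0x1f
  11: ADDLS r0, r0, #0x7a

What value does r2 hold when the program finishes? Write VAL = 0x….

0: ✓ CMP  NZCV=1000
1: ✓ MOVLS  r1←0x44
2: · MOVPL
3: ✓ MOVLE  r1←0x69
4: ✓ CMP  NZCV=1000
5: · ADDPL
6: · MOVEQ
7: ✓ SUBLE  r2←0x3f
8: ✓ CMP  NZCV=0011
9: · MOVGE
10: · ADDCC
11: · ADDLS

VAL = 0x3f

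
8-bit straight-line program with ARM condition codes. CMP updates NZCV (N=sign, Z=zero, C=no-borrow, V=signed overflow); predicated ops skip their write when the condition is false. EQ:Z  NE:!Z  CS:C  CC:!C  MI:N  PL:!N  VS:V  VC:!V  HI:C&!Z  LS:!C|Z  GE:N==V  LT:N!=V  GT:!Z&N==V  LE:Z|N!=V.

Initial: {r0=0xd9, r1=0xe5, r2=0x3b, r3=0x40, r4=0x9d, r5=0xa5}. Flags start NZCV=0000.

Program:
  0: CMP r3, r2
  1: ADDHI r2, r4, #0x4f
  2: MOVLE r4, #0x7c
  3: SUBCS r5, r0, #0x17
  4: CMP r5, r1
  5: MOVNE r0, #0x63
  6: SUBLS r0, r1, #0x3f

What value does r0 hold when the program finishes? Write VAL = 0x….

[0] flags=0010 → (cmp)
[1] flags=0010 HI?T → r2=0xec
[2] flags=0010 LE?F → skip
[3] flags=0010 CS?T → r5=0xc2
[4] flags=1000 → (cmp)
[5] flags=1000 NE?T → r0=0x63
[6] flags=1000 LS?T → r0=0xa6

VAL = 0xa6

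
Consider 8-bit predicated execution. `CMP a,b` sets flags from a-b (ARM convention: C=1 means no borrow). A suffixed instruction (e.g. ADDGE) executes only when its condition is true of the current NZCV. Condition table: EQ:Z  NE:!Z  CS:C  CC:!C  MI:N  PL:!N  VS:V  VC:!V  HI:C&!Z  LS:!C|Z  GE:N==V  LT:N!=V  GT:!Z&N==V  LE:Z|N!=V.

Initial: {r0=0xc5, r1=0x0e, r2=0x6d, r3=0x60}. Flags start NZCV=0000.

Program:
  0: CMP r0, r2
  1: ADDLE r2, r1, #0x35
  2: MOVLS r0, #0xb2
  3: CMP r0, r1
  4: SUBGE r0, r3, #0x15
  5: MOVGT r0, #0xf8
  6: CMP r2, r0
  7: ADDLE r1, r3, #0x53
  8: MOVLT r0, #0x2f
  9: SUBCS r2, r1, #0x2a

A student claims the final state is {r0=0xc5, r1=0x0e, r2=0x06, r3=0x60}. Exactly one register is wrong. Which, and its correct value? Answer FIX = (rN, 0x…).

FIX = (r2, 0x43)

[0] flags=0011 → (cmp)
[1] flags=0011 LE?T → r2=0x43
[2] flags=0011 LS?F → skip
[3] flags=1010 → (cmp)
[4] flags=1010 GE?F → skip
[5] flags=1010 GT?F → skip
[6] flags=0000 → (cmp)
[7] flags=0000 LE?F → skip
[8] flags=0000 LT?F → skip
[9] flags=0000 CS?F → skip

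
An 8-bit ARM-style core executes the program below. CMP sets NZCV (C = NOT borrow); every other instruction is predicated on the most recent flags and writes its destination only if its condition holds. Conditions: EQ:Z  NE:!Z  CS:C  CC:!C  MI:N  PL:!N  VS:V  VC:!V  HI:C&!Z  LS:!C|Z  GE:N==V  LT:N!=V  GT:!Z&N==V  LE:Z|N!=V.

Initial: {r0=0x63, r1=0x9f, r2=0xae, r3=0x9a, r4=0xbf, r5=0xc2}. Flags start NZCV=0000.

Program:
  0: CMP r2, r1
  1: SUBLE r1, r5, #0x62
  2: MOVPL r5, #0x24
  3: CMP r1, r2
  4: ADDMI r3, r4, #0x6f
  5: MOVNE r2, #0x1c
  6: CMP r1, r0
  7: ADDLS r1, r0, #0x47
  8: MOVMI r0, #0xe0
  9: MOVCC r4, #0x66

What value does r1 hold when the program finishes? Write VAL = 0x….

VAL = 0x9f

0: ✓ CMP  NZCV=0010
1: · SUBLE
2: ✓ MOVPL  r5←0x24
3: ✓ CMP  NZCV=1000
4: ✓ ADDMI  r3←0x2e
5: ✓ MOVNE  r2←0x1c
6: ✓ CMP  NZCV=0011
7: · ADDLS
8: · MOVMI
9: · MOVCC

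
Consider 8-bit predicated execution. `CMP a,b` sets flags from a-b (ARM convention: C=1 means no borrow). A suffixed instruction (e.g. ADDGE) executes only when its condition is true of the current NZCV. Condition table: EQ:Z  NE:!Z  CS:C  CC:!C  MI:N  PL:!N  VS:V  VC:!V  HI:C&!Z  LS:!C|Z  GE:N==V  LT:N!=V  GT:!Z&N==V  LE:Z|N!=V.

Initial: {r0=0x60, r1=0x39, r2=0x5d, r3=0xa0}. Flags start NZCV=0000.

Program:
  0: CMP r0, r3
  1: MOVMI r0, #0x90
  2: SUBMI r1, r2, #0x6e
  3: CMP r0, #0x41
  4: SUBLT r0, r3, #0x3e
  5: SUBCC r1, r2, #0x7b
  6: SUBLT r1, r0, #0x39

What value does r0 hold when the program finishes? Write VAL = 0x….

0: ✓ CMP  NZCV=1001
1: ✓ MOVMI  r0←0x90
2: ✓ SUBMI  r1←0xef
3: ✓ CMP  NZCV=0011
4: ✓ SUBLT  r0←0x62
5: · SUBCC
6: ✓ SUBLT  r1←0x29

VAL = 0x62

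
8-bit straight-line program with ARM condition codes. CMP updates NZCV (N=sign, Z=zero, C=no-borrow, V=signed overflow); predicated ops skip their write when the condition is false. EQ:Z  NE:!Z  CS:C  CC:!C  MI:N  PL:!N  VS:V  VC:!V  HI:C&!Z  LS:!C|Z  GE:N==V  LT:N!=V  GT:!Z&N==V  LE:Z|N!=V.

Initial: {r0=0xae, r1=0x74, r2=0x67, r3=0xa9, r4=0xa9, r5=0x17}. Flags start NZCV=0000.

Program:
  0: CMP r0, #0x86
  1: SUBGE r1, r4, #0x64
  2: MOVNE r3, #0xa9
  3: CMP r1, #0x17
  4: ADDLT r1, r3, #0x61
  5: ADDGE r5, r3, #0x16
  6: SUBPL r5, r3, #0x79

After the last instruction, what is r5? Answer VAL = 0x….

VAL = 0x30

0: ✓ CMP  NZCV=0010
1: ✓ SUBGE  r1←0x45
2: ✓ MOVNE  r3←0xa9
3: ✓ CMP  NZCV=0010
4: · ADDLT
5: ✓ ADDGE  r5←0xbf
6: ✓ SUBPL  r5←0x30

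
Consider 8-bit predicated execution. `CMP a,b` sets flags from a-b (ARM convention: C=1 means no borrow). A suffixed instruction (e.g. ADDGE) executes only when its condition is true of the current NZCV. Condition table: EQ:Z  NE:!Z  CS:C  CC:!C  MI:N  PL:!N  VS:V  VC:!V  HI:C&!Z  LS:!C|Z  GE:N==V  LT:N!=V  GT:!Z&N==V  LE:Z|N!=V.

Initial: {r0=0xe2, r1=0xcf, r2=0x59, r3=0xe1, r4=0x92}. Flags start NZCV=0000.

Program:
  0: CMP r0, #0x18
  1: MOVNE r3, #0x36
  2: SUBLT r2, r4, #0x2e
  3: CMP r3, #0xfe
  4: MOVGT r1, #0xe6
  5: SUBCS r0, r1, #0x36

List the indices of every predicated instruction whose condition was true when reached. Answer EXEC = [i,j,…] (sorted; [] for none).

[0] flags=1010 → (cmp)
[1] flags=1010 NE?T → r3=0x36
[2] flags=1010 LT?T → r2=0x64
[3] flags=0000 → (cmp)
[4] flags=0000 GT?T → r1=0xe6
[5] flags=0000 CS?F → skip

EXEC = [1,2,4]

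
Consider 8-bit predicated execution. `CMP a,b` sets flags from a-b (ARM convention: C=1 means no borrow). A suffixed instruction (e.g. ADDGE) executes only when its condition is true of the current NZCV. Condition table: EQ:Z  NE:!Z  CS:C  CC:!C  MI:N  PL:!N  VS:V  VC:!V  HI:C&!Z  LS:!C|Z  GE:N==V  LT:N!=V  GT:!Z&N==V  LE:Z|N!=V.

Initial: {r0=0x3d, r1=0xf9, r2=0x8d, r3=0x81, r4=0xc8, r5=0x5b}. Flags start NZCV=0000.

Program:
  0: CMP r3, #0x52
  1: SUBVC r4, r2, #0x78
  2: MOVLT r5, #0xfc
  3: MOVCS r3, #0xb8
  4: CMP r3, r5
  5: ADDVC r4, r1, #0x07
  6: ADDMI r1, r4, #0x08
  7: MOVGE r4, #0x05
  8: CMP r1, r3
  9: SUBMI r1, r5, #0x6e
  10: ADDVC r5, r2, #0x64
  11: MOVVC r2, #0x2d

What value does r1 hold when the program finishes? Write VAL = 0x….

VAL = 0x08

[0] flags=0011 → (cmp)
[1] flags=0011 VC?F → skip
[2] flags=0011 LT?T → r5=0xfc
[3] flags=0011 CS?T → r3=0xb8
[4] flags=1000 → (cmp)
[5] flags=1000 VC?T → r4=0x00
[6] flags=1000 MI?T → r1=0x08
[7] flags=1000 GE?F → skip
[8] flags=0000 → (cmp)
[9] flags=0000 MI?F → skip
[10] flags=0000 VC?T → r5=0xf1
[11] flags=0000 VC?T → r2=0x2d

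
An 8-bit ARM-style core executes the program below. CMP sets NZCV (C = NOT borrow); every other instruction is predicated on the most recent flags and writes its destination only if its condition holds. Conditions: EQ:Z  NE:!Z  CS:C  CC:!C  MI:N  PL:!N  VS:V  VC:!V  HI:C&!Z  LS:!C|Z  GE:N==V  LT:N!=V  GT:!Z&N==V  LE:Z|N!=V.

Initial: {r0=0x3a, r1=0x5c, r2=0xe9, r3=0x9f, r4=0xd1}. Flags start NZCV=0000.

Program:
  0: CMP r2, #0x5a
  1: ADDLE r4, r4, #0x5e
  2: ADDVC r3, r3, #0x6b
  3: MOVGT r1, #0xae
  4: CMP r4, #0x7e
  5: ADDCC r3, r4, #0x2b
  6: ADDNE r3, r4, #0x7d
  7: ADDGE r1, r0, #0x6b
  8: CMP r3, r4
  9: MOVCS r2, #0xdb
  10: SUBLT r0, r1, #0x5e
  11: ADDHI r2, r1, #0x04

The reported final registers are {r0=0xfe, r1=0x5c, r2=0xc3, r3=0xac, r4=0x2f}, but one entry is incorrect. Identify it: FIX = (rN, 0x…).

0: ✓ CMP  NZCV=1010
1: ✓ ADDLE  r4←0x2f
2: ✓ ADDVC  r3←0x0a
3: · MOVGT
4: ✓ CMP  NZCV=1000
5: ✓ ADDCC  r3←0x5a
6: ✓ ADDNE  r3←0xac
7: · ADDGE
8: ✓ CMP  NZCV=0011
9: ✓ MOVCS  r2←0xdb
10: ✓ SUBLT  r0←0xfe
11: ✓ ADDHI  r2←0x60

FIX = (r2, 0x60)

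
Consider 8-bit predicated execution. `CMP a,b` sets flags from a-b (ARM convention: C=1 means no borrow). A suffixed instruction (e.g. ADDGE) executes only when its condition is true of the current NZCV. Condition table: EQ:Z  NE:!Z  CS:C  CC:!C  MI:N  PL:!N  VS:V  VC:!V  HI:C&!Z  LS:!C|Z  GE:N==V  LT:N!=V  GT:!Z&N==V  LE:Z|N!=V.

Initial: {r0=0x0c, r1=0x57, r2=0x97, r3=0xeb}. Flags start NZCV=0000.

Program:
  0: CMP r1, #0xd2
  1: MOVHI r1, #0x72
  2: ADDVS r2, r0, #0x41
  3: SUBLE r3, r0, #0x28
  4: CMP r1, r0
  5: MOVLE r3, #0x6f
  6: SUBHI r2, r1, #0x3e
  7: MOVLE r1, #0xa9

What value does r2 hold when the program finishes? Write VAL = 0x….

0: ✓ CMP  NZCV=1001
1: · MOVHI
2: ✓ ADDVS  r2←0x4d
3: · SUBLE
4: ✓ CMP  NZCV=0010
5: · MOVLE
6: ✓ SUBHI  r2←0x19
7: · MOVLE

VAL = 0x19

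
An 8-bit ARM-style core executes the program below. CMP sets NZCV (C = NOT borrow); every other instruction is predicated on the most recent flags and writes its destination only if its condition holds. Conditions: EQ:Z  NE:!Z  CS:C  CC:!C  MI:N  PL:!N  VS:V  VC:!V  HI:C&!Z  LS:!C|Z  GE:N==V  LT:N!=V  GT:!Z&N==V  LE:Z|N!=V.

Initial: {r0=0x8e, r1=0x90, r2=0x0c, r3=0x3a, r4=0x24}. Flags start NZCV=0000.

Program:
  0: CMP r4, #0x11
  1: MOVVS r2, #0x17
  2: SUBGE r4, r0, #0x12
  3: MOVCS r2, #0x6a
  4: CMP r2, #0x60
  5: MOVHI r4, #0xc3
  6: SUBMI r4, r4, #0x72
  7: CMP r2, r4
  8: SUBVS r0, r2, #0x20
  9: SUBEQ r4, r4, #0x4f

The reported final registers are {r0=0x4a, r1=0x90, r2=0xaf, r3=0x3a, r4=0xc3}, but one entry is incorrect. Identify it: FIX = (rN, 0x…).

FIX = (r2, 0x6a)

[0] flags=0010 → (cmp)
[1] flags=0010 VS?F → skip
[2] flags=0010 GE?T → r4=0x7c
[3] flags=0010 CS?T → r2=0x6a
[4] flags=0010 → (cmp)
[5] flags=0010 HI?T → r4=0xc3
[6] flags=0010 MI?F → skip
[7] flags=1001 → (cmp)
[8] flags=1001 VS?T → r0=0x4a
[9] flags=1001 EQ?F → skip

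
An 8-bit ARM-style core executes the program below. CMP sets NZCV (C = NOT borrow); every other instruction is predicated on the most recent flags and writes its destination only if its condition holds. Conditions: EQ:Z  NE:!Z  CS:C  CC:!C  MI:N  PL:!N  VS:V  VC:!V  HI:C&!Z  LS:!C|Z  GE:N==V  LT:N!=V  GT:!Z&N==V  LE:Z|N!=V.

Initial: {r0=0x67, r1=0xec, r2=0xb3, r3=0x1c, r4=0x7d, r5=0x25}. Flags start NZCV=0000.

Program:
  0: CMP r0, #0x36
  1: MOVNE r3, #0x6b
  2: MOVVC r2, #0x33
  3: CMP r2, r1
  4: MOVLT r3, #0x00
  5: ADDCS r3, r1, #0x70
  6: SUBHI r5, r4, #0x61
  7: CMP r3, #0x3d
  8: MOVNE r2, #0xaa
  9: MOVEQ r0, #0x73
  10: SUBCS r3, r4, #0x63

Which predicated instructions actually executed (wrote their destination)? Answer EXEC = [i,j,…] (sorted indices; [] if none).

EXEC = [1,2,8,10]

[0] flags=0010 → (cmp)
[1] flags=0010 NE?T → r3=0x6b
[2] flags=0010 VC?T → r2=0x33
[3] flags=0000 → (cmp)
[4] flags=0000 LT?F → skip
[5] flags=0000 CS?F → skip
[6] flags=0000 HI?F → skip
[7] flags=0010 → (cmp)
[8] flags=0010 NE?T → r2=0xaa
[9] flags=0010 EQ?F → skip
[10] flags=0010 CS?T → r3=0x1a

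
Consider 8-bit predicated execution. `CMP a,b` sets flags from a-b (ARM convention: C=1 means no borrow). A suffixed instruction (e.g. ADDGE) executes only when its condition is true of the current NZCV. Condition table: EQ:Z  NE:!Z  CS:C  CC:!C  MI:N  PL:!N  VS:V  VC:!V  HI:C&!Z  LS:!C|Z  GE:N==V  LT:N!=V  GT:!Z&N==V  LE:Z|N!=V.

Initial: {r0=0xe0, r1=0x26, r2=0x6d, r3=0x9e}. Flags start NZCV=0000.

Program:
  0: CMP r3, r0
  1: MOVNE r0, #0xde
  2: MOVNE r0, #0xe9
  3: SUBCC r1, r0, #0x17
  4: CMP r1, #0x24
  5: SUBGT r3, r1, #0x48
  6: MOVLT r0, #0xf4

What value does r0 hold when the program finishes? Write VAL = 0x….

VAL = 0xf4

[0] flags=1000 → (cmp)
[1] flags=1000 NE?T → r0=0xde
[2] flags=1000 NE?T → r0=0xe9
[3] flags=1000 CC?T → r1=0xd2
[4] flags=1010 → (cmp)
[5] flags=1010 GT?F → skip
[6] flags=1010 LT?T → r0=0xf4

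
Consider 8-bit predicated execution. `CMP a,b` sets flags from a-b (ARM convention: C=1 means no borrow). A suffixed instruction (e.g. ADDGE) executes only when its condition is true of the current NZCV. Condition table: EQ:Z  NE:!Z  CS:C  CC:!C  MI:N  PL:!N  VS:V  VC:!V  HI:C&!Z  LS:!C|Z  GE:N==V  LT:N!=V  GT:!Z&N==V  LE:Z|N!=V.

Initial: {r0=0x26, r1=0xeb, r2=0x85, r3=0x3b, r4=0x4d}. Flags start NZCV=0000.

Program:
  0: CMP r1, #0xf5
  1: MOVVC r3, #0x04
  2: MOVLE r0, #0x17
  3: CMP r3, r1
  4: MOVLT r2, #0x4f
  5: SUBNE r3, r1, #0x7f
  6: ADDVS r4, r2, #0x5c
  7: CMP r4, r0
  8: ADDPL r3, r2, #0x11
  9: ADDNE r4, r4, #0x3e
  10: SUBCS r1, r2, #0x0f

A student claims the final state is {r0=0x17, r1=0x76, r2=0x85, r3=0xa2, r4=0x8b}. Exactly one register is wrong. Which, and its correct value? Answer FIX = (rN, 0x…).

0: ✓ CMP  NZCV=1000
1: ✓ MOVVC  r3←0x04
2: ✓ MOVLE  r0←0x17
3: ✓ CMP  NZCV=0000
4: · MOVLT
5: ✓ SUBNE  r3←0x6c
6: · ADDVS
7: ✓ CMP  NZCV=0010
8: ✓ ADDPL  r3←0x96
9: ✓ ADDNE  r4←0x8b
10: ✓ SUBCS  r1←0x76

FIX = (r3, 0x96)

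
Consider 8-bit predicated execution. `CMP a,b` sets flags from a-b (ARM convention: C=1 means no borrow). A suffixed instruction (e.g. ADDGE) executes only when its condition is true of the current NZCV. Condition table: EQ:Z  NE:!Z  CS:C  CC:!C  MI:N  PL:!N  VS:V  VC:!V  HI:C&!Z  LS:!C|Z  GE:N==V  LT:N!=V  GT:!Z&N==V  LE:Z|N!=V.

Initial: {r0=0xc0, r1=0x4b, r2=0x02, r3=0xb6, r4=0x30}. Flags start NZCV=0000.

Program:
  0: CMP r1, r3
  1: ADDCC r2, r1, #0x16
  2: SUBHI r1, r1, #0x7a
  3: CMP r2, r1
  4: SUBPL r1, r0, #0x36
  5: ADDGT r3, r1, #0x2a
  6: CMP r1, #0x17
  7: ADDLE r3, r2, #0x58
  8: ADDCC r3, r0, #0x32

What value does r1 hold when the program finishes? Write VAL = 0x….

[0] flags=1001 → (cmp)
[1] flags=1001 CC?T → r2=0x61
[2] flags=1001 HI?F → skip
[3] flags=0010 → (cmp)
[4] flags=0010 PL?T → r1=0x8a
[5] flags=0010 GT?T → r3=0xb4
[6] flags=0011 → (cmp)
[7] flags=0011 LE?T → r3=0xb9
[8] flags=0011 CC?F → skip

VAL = 0x8a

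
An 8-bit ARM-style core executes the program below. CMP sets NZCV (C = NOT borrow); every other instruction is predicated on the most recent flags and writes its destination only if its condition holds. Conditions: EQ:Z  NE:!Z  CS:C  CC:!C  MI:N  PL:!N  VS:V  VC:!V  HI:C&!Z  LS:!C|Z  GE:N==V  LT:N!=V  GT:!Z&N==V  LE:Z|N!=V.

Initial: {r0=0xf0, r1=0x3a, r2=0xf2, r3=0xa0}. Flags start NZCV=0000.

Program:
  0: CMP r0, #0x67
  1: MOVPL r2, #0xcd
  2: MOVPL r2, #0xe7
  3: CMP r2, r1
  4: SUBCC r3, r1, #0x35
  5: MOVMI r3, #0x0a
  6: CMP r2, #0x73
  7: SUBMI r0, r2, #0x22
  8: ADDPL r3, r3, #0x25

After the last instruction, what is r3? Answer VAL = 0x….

VAL = 0x2f

0: ✓ CMP  NZCV=1010
1: · MOVPL
2: · MOVPL
3: ✓ CMP  NZCV=1010
4: · SUBCC
5: ✓ MOVMI  r3←0x0a
6: ✓ CMP  NZCV=0011
7: · SUBMI
8: ✓ ADDPL  r3←0x2f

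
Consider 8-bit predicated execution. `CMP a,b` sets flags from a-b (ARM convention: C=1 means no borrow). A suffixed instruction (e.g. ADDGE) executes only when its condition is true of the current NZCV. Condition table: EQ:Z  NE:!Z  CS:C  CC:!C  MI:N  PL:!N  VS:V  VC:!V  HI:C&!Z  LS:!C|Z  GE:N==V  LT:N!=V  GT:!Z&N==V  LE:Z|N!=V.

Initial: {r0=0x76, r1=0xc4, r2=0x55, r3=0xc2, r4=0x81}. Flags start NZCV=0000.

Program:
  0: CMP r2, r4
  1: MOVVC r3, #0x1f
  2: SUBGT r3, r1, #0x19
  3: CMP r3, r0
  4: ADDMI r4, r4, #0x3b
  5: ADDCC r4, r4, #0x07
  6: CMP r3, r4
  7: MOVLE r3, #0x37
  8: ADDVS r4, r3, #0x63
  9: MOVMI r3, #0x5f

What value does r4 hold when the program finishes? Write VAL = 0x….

VAL = 0x81

0: ✓ CMP  NZCV=1001
1: · MOVVC
2: ✓ SUBGT  r3←0xab
3: ✓ CMP  NZCV=0011
4: · ADDMI
5: · ADDCC
6: ✓ CMP  NZCV=0010
7: · MOVLE
8: · ADDVS
9: · MOVMI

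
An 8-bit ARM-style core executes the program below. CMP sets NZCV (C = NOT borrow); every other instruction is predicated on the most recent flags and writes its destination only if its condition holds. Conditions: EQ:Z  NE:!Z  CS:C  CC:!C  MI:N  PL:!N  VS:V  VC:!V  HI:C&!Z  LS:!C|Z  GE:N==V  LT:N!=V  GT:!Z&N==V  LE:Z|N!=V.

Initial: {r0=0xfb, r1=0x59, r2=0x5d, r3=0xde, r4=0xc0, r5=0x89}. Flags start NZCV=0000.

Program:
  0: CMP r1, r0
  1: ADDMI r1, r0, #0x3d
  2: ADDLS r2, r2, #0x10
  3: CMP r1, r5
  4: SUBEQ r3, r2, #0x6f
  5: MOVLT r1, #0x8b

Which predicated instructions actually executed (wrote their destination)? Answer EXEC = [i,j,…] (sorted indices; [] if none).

[0] flags=0000 → (cmp)
[1] flags=0000 MI?F → skip
[2] flags=0000 LS?T → r2=0x6d
[3] flags=1001 → (cmp)
[4] flags=1001 EQ?F → skip
[5] flags=1001 LT?F → skip

EXEC = [2]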